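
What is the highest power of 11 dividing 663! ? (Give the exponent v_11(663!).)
v_11(663!) = 65

Legendre's formula: v_p(n!) = Σ_{k ≥ 1} ⌊n / p^k⌋. For p = 11, n = 663, the terms are:
  ⌊663/11^1⌋ = ⌊663/11⌋ = 60
  ⌊663/11^2⌋ = ⌊663/121⌋ = 5
(the next term ⌊663/11^3⌋ = 0, terminating the sum). Summing: v_11(663!) = 60 + 5 = 65.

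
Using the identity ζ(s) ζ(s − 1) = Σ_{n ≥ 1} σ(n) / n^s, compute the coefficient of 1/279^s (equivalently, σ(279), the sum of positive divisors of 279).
σ(279) = 416

In the product (Σ m^0/m^s)(Σ k / k^s) = Σ (Σ_{d | n} d) / n^s, the coefficient of 1/n^s is σ(n) = Σ_{d | n} d. For n = 279, divisors are [1, 3, 9, 31, 93, 279]; summing: σ(279) = 416.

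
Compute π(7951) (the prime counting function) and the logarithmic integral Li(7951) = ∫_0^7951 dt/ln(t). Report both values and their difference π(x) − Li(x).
π(7951) = 1005;  Li(7951) ≈ 1020.96;  π(x) − Li(x) ≈ -15.96.

Direct count of primes ≤ 7951 gives π(7951) = 1005. Numerical evaluation of the logarithmic integral gives Li(7951) ≈ 1020.96. The difference π(x) − Li(x) ≈ -15.96 is typically negative for small/moderate x (Li(x) overestimates), though Littlewood's theorem shows this sign changes infinitely often.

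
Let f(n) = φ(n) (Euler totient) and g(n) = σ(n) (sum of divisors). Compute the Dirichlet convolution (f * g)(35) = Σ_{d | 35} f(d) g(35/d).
(φ * σ)(35) = 140

Divisors of 35: [1, 5, 7, 35]. For each d | 35:
  d = 1: φ(1) · σ(35/1) = 1 · 48 = 48
  d = 5: φ(5) · σ(35/5) = 4 · 8 = 32
  d = 7: φ(7) · σ(35/7) = 6 · 6 = 36
  d = 35: φ(35) · σ(35/35) = 24 · 1 = 24
Summing: (φ * σ)(35) = 48 + 32 + 36 + 24 = 140.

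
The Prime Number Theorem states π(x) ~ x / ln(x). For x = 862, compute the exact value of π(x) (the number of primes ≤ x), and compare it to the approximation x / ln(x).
π(862) = 149;  x/ln(x) ≈ 127.53;  relative error ≈ 14.41%.

Directly count primes up to 862: π(862) = 149. The PNT approximation gives 862/ln(862) ≈ 862/6.75926 ≈ 127.53. Relative error (π(x) − x/ln(x)) / π(x) ≈ 14.41%; the approximation is known to undercount slightly (Li(x) is a better estimate).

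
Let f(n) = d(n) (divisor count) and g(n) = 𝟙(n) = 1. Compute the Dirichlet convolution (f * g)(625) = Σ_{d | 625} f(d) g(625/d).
(d * 𝟙)(625) = 15

Divisors of 625: [1, 5, 25, 125, 625]. For each d | 625:
  d = 1: d(1) · 𝟙(625/1) = 1 · 1 = 1
  d = 5: d(5) · 𝟙(625/5) = 2 · 1 = 2
  d = 25: d(25) · 𝟙(625/25) = 3 · 1 = 3
  d = 125: d(125) · 𝟙(625/125) = 4 · 1 = 4
  d = 625: d(625) · 𝟙(625/625) = 5 · 1 = 5
Summing: (d * 𝟙)(625) = 1 + 2 + 3 + 4 + 5 = 15.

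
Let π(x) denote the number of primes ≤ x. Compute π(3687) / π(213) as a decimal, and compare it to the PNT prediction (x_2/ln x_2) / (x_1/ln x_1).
π(3687)/π(213) = 514/47 ≈ 10.9362;  PNT prediction ≈ 11.3001.

π(213) = 47 and π(3687) = 514, so π(3687)/π(213) ≈ 10.9362. The PNT-predicted ratio is (3687/ln(3687)) / (213/ln(213)) ≈ 11.3001. The two agree to within a few percent, as expected.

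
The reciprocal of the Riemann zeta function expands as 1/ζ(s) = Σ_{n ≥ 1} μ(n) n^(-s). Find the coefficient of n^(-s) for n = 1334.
μ(1334) = -1

Factor n = 1334 = 2 · 23 · 29. μ(n) = 0 if any exponent ≥ 2 (not squarefree); otherwise μ(n) = (−1)^{ω(n)} where ω(n) is the number of distinct prime factors. Applying: μ(1334) = -1.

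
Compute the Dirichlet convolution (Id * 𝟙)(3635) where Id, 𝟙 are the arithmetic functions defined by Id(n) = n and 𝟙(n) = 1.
(Id * 𝟙)(3635) = 4368

Divisors of 3635: [1, 5, 727, 3635]. For each d | 3635:
  d = 1: Id(1) · 𝟙(3635/1) = 1 · 1 = 1
  d = 5: Id(5) · 𝟙(3635/5) = 5 · 1 = 5
  d = 727: Id(727) · 𝟙(3635/727) = 727 · 1 = 727
  d = 3635: Id(3635) · 𝟙(3635/3635) = 3635 · 1 = 3635
Summing: (Id * 𝟙)(3635) = 1 + 5 + 727 + 3635 = 4368.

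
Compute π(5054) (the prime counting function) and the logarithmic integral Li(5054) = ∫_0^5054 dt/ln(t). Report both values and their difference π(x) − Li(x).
π(5054) = 676;  Li(5054) ≈ 690.62;  π(x) − Li(x) ≈ -14.62.

Direct count of primes ≤ 5054 gives π(5054) = 676. Numerical evaluation of the logarithmic integral gives Li(5054) ≈ 690.62. The difference π(x) − Li(x) ≈ -14.62 is typically negative for small/moderate x (Li(x) overestimates), though Littlewood's theorem shows this sign changes infinitely often.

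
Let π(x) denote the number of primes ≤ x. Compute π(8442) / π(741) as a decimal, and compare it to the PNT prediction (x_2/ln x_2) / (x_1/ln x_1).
π(8442)/π(741) = 1055/131 ≈ 8.0534;  PNT prediction ≈ 8.3269.

π(741) = 131 and π(8442) = 1055, so π(8442)/π(741) ≈ 8.0534. The PNT-predicted ratio is (8442/ln(8442)) / (741/ln(741)) ≈ 8.3269. The two agree to within a few percent, as expected.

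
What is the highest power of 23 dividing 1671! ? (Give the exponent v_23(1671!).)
v_23(1671!) = 75

Legendre's formula: v_p(n!) = Σ_{k ≥ 1} ⌊n / p^k⌋. For p = 23, n = 1671, the terms are:
  ⌊1671/23^1⌋ = ⌊1671/23⌋ = 72
  ⌊1671/23^2⌋ = ⌊1671/529⌋ = 3
(the next term ⌊1671/23^3⌋ = 0, terminating the sum). Summing: v_23(1671!) = 72 + 3 = 75.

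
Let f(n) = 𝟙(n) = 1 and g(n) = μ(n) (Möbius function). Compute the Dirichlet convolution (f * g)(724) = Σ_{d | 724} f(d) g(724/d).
(𝟙 * μ)(724) = 0

Divisors of 724: [1, 2, 4, 181, 362, 724]. For each d | 724:
  d = 1: 𝟙(1) · μ(724/1) = 1 · 0 = 0
  d = 2: 𝟙(2) · μ(724/2) = 1 · 1 = 1
  d = 4: 𝟙(4) · μ(724/4) = 1 · -1 = -1
  d = 181: 𝟙(181) · μ(724/181) = 1 · 0 = 0
  d = 362: 𝟙(362) · μ(724/362) = 1 · -1 = -1
  d = 724: 𝟙(724) · μ(724/724) = 1 · 1 = 1
Summing: (𝟙 * μ)(724) = 0 + 1 + -1 + 0 + -1 + 1 = 0.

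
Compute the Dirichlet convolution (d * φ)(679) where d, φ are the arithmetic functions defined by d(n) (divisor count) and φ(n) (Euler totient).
(d * φ)(679) = 784

Divisors of 679: [1, 7, 97, 679]. For each d | 679:
  d = 1: d(1) · φ(679/1) = 1 · 576 = 576
  d = 7: d(7) · φ(679/7) = 2 · 96 = 192
  d = 97: d(97) · φ(679/97) = 2 · 6 = 12
  d = 679: d(679) · φ(679/679) = 4 · 1 = 4
Summing: (d * φ)(679) = 576 + 192 + 12 + 4 = 784.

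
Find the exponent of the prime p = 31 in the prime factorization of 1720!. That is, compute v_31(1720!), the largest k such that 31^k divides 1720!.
v_31(1720!) = 56

Legendre's formula: v_p(n!) = Σ_{k ≥ 1} ⌊n / p^k⌋. For p = 31, n = 1720, the terms are:
  ⌊1720/31^1⌋ = ⌊1720/31⌋ = 55
  ⌊1720/31^2⌋ = ⌊1720/961⌋ = 1
(the next term ⌊1720/31^3⌋ = 0, terminating the sum). Summing: v_31(1720!) = 55 + 1 = 56.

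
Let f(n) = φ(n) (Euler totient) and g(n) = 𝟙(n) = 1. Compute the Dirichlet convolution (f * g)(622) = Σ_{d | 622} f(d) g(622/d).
(φ * 𝟙)(622) = 622

Divisors of 622: [1, 2, 311, 622]. For each d | 622:
  d = 1: φ(1) · 𝟙(622/1) = 1 · 1 = 1
  d = 2: φ(2) · 𝟙(622/2) = 1 · 1 = 1
  d = 311: φ(311) · 𝟙(622/311) = 310 · 1 = 310
  d = 622: φ(622) · 𝟙(622/622) = 310 · 1 = 310
Summing: (φ * 𝟙)(622) = 1 + 1 + 310 + 310 = 622.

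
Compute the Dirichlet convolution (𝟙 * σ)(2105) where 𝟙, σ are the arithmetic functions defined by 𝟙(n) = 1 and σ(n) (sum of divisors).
(𝟙 * σ)(2105) = 2961

Divisors of 2105: [1, 5, 421, 2105]. For each d | 2105:
  d = 1: 𝟙(1) · σ(2105/1) = 1 · 2532 = 2532
  d = 5: 𝟙(5) · σ(2105/5) = 1 · 422 = 422
  d = 421: 𝟙(421) · σ(2105/421) = 1 · 6 = 6
  d = 2105: 𝟙(2105) · σ(2105/2105) = 1 · 1 = 1
Summing: (𝟙 * σ)(2105) = 2532 + 422 + 6 + 1 = 2961.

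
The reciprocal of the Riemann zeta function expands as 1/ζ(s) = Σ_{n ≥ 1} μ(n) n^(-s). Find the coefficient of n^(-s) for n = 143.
μ(143) = 1

Factor n = 143 = 11 · 13. μ(n) = 0 if any exponent ≥ 2 (not squarefree); otherwise μ(n) = (−1)^{ω(n)} where ω(n) is the number of distinct prime factors. Applying: μ(143) = 1.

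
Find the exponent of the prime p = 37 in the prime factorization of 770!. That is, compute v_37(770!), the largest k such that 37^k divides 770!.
v_37(770!) = 20

Legendre's formula: v_p(n!) = Σ_{k ≥ 1} ⌊n / p^k⌋. For p = 37, n = 770, the terms are:
  ⌊770/37^1⌋ = ⌊770/37⌋ = 20
(the next term ⌊770/37^2⌋ = 0, terminating the sum). Summing: v_37(770!) = 20 = 20.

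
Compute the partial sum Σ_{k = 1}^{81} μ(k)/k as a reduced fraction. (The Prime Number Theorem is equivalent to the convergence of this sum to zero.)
Σ μ(k)/k = -5419230422019661121772083237/214509651156044860526605636942

Values of μ(k) for 1 ≤ k ≤ 81: μ(1) = 1, μ(2) = -1, μ(3) = -1, μ(5) = -1, μ(6) = 1, μ(7) = -1, μ(10) = 1, μ(11) = -1, μ(13) = -1, μ(14) = 1, μ(15) = 1, μ(17) = -1, μ(19) = -1, μ(21) = 1, μ(22) = 1, μ(23) = -1, μ(26) = 1, μ(29) = -1, μ(30) = -1, μ(31) = -1, μ(33) = 1, μ(34) = 1, μ(35) = 1, μ(37) = -1, μ(38) = 1, μ(39) = 1, μ(41) = -1, μ(42) = -1, μ(43) = -1, μ(46) = 1, μ(47) = -1, μ(51) = 1, μ(53) = -1, μ(55) = 1, μ(57) = 1, μ(58) = 1, μ(59) = -1, μ(61) = -1, μ(62) = 1, μ(65) = 1, μ(66) = -1, μ(67) = -1, μ(69) = 1, μ(70) = -1, μ(71) = -1, μ(73) = -1, μ(74) = 1, μ(77) = 1, μ(78) = -1, μ(79) = -1, with μ = 0 on non-squarefree integers. Summing μ(k)/k for k where μ(k) ≠ 0 gives -5419230422019661121772083237/214509651156044860526605636942 ≈ -0.0253. (PNT ⟺ this sum → 0 as n → ∞.)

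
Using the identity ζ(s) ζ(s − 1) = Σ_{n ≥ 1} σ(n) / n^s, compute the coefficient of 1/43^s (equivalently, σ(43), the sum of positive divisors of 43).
σ(43) = 44

In the product (Σ m^0/m^s)(Σ k / k^s) = Σ (Σ_{d | n} d) / n^s, the coefficient of 1/n^s is σ(n) = Σ_{d | n} d. For n = 43, divisors are [1, 43]; summing: σ(43) = 44.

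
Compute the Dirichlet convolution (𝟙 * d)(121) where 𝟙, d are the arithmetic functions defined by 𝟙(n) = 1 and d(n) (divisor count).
(𝟙 * d)(121) = 6

Divisors of 121: [1, 11, 121]. For each d | 121:
  d = 1: 𝟙(1) · d(121/1) = 1 · 3 = 3
  d = 11: 𝟙(11) · d(121/11) = 1 · 2 = 2
  d = 121: 𝟙(121) · d(121/121) = 1 · 1 = 1
Summing: (𝟙 * d)(121) = 3 + 2 + 1 = 6.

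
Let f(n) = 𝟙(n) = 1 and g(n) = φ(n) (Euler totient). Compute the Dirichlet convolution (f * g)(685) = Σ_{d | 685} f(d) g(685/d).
(𝟙 * φ)(685) = 685

Divisors of 685: [1, 5, 137, 685]. For each d | 685:
  d = 1: 𝟙(1) · φ(685/1) = 1 · 544 = 544
  d = 5: 𝟙(5) · φ(685/5) = 1 · 136 = 136
  d = 137: 𝟙(137) · φ(685/137) = 1 · 4 = 4
  d = 685: 𝟙(685) · φ(685/685) = 1 · 1 = 1
Summing: (𝟙 * φ)(685) = 544 + 136 + 4 + 1 = 685.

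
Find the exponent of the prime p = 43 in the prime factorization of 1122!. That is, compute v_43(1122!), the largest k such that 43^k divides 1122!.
v_43(1122!) = 26

Legendre's formula: v_p(n!) = Σ_{k ≥ 1} ⌊n / p^k⌋. For p = 43, n = 1122, the terms are:
  ⌊1122/43^1⌋ = ⌊1122/43⌋ = 26
(the next term ⌊1122/43^2⌋ = 0, terminating the sum). Summing: v_43(1122!) = 26 = 26.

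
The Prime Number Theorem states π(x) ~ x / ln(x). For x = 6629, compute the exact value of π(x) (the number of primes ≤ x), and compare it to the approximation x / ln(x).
π(6629) = 855;  x/ln(x) ≈ 753.36;  relative error ≈ 11.89%.

Directly count primes up to 6629: π(6629) = 855. The PNT approximation gives 6629/ln(6629) ≈ 6629/8.79921 ≈ 753.36. Relative error (π(x) − x/ln(x)) / π(x) ≈ 11.89%; the approximation is known to undercount slightly (Li(x) is a better estimate).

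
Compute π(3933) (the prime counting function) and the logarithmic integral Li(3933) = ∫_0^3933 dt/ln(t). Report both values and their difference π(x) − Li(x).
π(3933) = 546;  Li(3933) ≈ 557.28;  π(x) − Li(x) ≈ -11.28.

Direct count of primes ≤ 3933 gives π(3933) = 546. Numerical evaluation of the logarithmic integral gives Li(3933) ≈ 557.28. The difference π(x) − Li(x) ≈ -11.28 is typically negative for small/moderate x (Li(x) overestimates), though Littlewood's theorem shows this sign changes infinitely often.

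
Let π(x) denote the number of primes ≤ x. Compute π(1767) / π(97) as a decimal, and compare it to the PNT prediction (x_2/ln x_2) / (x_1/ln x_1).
π(1767)/π(97) = 274/25 ≈ 10.9600;  PNT prediction ≈ 11.1455.

π(97) = 25 and π(1767) = 274, so π(1767)/π(97) ≈ 10.9600. The PNT-predicted ratio is (1767/ln(1767)) / (97/ln(97)) ≈ 11.1455. The two agree to within a few percent, as expected.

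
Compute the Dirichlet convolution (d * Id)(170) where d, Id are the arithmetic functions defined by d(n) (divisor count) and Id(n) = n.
(d * Id)(170) = 532

Divisors of 170: [1, 2, 5, 10, 17, 34, 85, 170]. For each d | 170:
  d = 1: d(1) · Id(170/1) = 1 · 170 = 170
  d = 2: d(2) · Id(170/2) = 2 · 85 = 170
  d = 5: d(5) · Id(170/5) = 2 · 34 = 68
  d = 10: d(10) · Id(170/10) = 4 · 17 = 68
  d = 17: d(17) · Id(170/17) = 2 · 10 = 20
  d = 34: d(34) · Id(170/34) = 4 · 5 = 20
  d = 85: d(85) · Id(170/85) = 4 · 2 = 8
  d = 170: d(170) · Id(170/170) = 8 · 1 = 8
Summing: (d * Id)(170) = 170 + 170 + 68 + 68 + 20 + 20 + 8 + 8 = 532.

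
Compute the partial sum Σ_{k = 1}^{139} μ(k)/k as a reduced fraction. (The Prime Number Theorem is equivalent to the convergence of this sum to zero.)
Σ μ(k)/k = -149232714064150937862643507545628954127995759701627353/10014646650599190067509233131649940057366334653200433090

Values of μ(k) for 1 ≤ k ≤ 139: μ(1) = 1, μ(2) = -1, μ(3) = -1, μ(5) = -1, μ(6) = 1, μ(7) = -1, μ(10) = 1, μ(11) = -1, μ(13) = -1, μ(14) = 1, μ(15) = 1, μ(17) = -1, μ(19) = -1, μ(21) = 1, μ(22) = 1, μ(23) = -1, μ(26) = 1, μ(29) = -1, μ(30) = -1, μ(31) = -1, μ(33) = 1, μ(34) = 1, μ(35) = 1, μ(37) = -1, μ(38) = 1, μ(39) = 1, μ(41) = -1, μ(42) = -1, μ(43) = -1, μ(46) = 1, μ(47) = -1, μ(51) = 1, μ(53) = -1, μ(55) = 1, μ(57) = 1, μ(58) = 1, μ(59) = -1, μ(61) = -1, μ(62) = 1, μ(65) = 1, μ(66) = -1, μ(67) = -1, μ(69) = 1, μ(70) = -1, μ(71) = -1, μ(73) = -1, μ(74) = 1, μ(77) = 1, μ(78) = -1, μ(79) = -1, μ(82) = 1, μ(83) = -1, μ(85) = 1, μ(86) = 1, μ(87) = 1, μ(89) = -1, μ(91) = 1, μ(93) = 1, μ(94) = 1, μ(95) = 1, μ(97) = -1, μ(101) = -1, μ(102) = -1, μ(103) = -1, μ(105) = -1, μ(106) = 1, μ(107) = -1, μ(109) = -1, μ(110) = -1, μ(111) = 1, μ(113) = -1, μ(114) = -1, μ(115) = 1, μ(118) = 1, μ(119) = 1, μ(122) = 1, μ(123) = 1, μ(127) = -1, μ(129) = 1, μ(130) = -1, μ(131) = -1, μ(133) = 1, μ(134) = 1, μ(137) = -1, μ(138) = -1, μ(139) = -1, with μ = 0 on non-squarefree integers. Summing μ(k)/k for k where μ(k) ≠ 0 gives -149232714064150937862643507545628954127995759701627353/10014646650599190067509233131649940057366334653200433090 ≈ -0.0149. (PNT ⟺ this sum → 0 as n → ∞.)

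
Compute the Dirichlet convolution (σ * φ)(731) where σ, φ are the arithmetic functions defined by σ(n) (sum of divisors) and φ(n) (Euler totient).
(σ * φ)(731) = 2924

Divisors of 731: [1, 17, 43, 731]. For each d | 731:
  d = 1: σ(1) · φ(731/1) = 1 · 672 = 672
  d = 17: σ(17) · φ(731/17) = 18 · 42 = 756
  d = 43: σ(43) · φ(731/43) = 44 · 16 = 704
  d = 731: σ(731) · φ(731/731) = 792 · 1 = 792
Summing: (σ * φ)(731) = 672 + 756 + 704 + 792 = 2924.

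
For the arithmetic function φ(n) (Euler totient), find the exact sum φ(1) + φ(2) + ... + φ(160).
Σ_{n ≤ 160} φ(n) = 7806

Compute φ(n) for each 1 ≤ n ≤ 160: φ(1) = 1, φ(2) = 1, φ(3) = 2, φ(4) = 2, φ(5) = 4, φ(6) = 2, φ(7) = 6, φ(8) = 4, φ(9) = 6, φ(10) = 4, φ(11) = 10, φ(12) = 4, φ(13) = 12, φ(14) = 6, φ(15) = 8, φ(16) = 8, φ(17) = 16, φ(18) = 6, φ(19) = 18, φ(20) = 8, φ(21) = 12, φ(22) = 10, φ(23) = 22, φ(24) = 8, φ(25) = 20, φ(26) = 12, φ(27) = 18, φ(28) = 12, φ(29) = 28, φ(30) = 8, φ(31) = 30, φ(32) = 16, φ(33) = 20, φ(34) = 16, φ(35) = 24, φ(36) = 12, φ(37) = 36, φ(38) = 18, φ(39) = 24, φ(40) = 16, φ(41) = 40, φ(42) = 12, φ(43) = 42, φ(44) = 20, φ(45) = 24, φ(46) = 22, φ(47) = 46, φ(48) = 16, φ(49) = 42, φ(50) = 20, φ(51) = 32, φ(52) = 24, φ(53) = 52, φ(54) = 18, φ(55) = 40, φ(56) = 24, φ(57) = 36, φ(58) = 28, φ(59) = 58, φ(60) = 16, φ(61) = 60, φ(62) = 30, φ(63) = 36, φ(64) = 32, φ(65) = 48, φ(66) = 20, φ(67) = 66, φ(68) = 32, φ(69) = 44, φ(70) = 24, φ(71) = 70, φ(72) = 24, φ(73) = 72, φ(74) = 36, φ(75) = 40, φ(76) = 36, φ(77) = 60, φ(78) = 24, φ(79) = 78, φ(80) = 32, φ(81) = 54, φ(82) = 40, φ(83) = 82, φ(84) = 24, φ(85) = 64, φ(86) = 42, φ(87) = 56, φ(88) = 40, φ(89) = 88, φ(90) = 24, φ(91) = 72, φ(92) = 44, φ(93) = 60, φ(94) = 46, φ(95) = 72, φ(96) = 32, φ(97) = 96, φ(98) = 42, φ(99) = 60, φ(100) = 40, φ(101) = 100, φ(102) = 32, φ(103) = 102, φ(104) = 48, φ(105) = 48, φ(106) = 52, φ(107) = 106, φ(108) = 36, φ(109) = 108, φ(110) = 40, φ(111) = 72, φ(112) = 48, φ(113) = 112, φ(114) = 36, φ(115) = 88, φ(116) = 56, φ(117) = 72, φ(118) = 58, φ(119) = 96, φ(120) = 32, φ(121) = 110, φ(122) = 60, φ(123) = 80, φ(124) = 60, φ(125) = 100, φ(126) = 36, φ(127) = 126, φ(128) = 64, φ(129) = 84, φ(130) = 48, φ(131) = 130, φ(132) = 40, φ(133) = 108, φ(134) = 66, φ(135) = 72, φ(136) = 64, φ(137) = 136, φ(138) = 44, φ(139) = 138, φ(140) = 48, φ(141) = 92, φ(142) = 70, φ(143) = 120, φ(144) = 48, φ(145) = 112, φ(146) = 72, φ(147) = 84, φ(148) = 72, φ(149) = 148, φ(150) = 40, φ(151) = 150, φ(152) = 72, φ(153) = 96, φ(154) = 60, φ(155) = 120, φ(156) = 48, φ(157) = 156, φ(158) = 78, φ(159) = 104, φ(160) = 64. Summing all 160 values: 7806. (Average order: Σ_{n ≤ x} φ(n) ~ (3/π²) x². For x = 160, (3/π²)·160² ≈ 7781.47.)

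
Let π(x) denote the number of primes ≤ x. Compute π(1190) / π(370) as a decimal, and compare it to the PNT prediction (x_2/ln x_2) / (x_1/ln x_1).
π(1190)/π(370) = 195/73 ≈ 2.6712;  PNT prediction ≈ 2.6857.

π(370) = 73 and π(1190) = 195, so π(1190)/π(370) ≈ 2.6712. The PNT-predicted ratio is (1190/ln(1190)) / (370/ln(370)) ≈ 2.6857. The two agree to within a few percent, as expected.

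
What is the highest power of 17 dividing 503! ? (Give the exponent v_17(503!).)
v_17(503!) = 30

Legendre's formula: v_p(n!) = Σ_{k ≥ 1} ⌊n / p^k⌋. For p = 17, n = 503, the terms are:
  ⌊503/17^1⌋ = ⌊503/17⌋ = 29
  ⌊503/17^2⌋ = ⌊503/289⌋ = 1
(the next term ⌊503/17^3⌋ = 0, terminating the sum). Summing: v_17(503!) = 29 + 1 = 30.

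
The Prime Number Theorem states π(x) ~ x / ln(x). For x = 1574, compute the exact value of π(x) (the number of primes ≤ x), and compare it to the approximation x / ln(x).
π(1574) = 248;  x/ln(x) ≈ 213.82;  relative error ≈ 13.78%.

Directly count primes up to 1574: π(1574) = 248. The PNT approximation gives 1574/ln(1574) ≈ 1574/7.36138 ≈ 213.82. Relative error (π(x) − x/ln(x)) / π(x) ≈ 13.78%; the approximation is known to undercount slightly (Li(x) is a better estimate).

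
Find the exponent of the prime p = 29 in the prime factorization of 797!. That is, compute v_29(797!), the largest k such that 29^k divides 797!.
v_29(797!) = 27

Legendre's formula: v_p(n!) = Σ_{k ≥ 1} ⌊n / p^k⌋. For p = 29, n = 797, the terms are:
  ⌊797/29^1⌋ = ⌊797/29⌋ = 27
(the next term ⌊797/29^2⌋ = 0, terminating the sum). Summing: v_29(797!) = 27 = 27.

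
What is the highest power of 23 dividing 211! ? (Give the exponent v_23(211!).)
v_23(211!) = 9

Legendre's formula: v_p(n!) = Σ_{k ≥ 1} ⌊n / p^k⌋. For p = 23, n = 211, the terms are:
  ⌊211/23^1⌋ = ⌊211/23⌋ = 9
(the next term ⌊211/23^2⌋ = 0, terminating the sum). Summing: v_23(211!) = 9 = 9.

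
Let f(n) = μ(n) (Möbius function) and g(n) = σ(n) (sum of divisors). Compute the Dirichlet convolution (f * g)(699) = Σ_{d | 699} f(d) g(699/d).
(μ * σ)(699) = 699

Divisors of 699: [1, 3, 233, 699]. For each d | 699:
  d = 1: μ(1) · σ(699/1) = 1 · 936 = 936
  d = 3: μ(3) · σ(699/3) = -1 · 234 = -234
  d = 233: μ(233) · σ(699/233) = -1 · 4 = -4
  d = 699: μ(699) · σ(699/699) = 1 · 1 = 1
Summing: (μ * σ)(699) = 936 + -234 + -4 + 1 = 699.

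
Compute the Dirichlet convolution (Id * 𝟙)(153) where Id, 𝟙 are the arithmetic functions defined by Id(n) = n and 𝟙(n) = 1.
(Id * 𝟙)(153) = 234

Divisors of 153: [1, 3, 9, 17, 51, 153]. For each d | 153:
  d = 1: Id(1) · 𝟙(153/1) = 1 · 1 = 1
  d = 3: Id(3) · 𝟙(153/3) = 3 · 1 = 3
  d = 9: Id(9) · 𝟙(153/9) = 9 · 1 = 9
  d = 17: Id(17) · 𝟙(153/17) = 17 · 1 = 17
  d = 51: Id(51) · 𝟙(153/51) = 51 · 1 = 51
  d = 153: Id(153) · 𝟙(153/153) = 153 · 1 = 153
Summing: (Id * 𝟙)(153) = 1 + 3 + 9 + 17 + 51 + 153 = 234.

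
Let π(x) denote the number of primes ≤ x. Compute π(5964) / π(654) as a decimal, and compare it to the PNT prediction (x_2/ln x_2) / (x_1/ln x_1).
π(5964)/π(654) = 781/119 ≈ 6.5630;  PNT prediction ≈ 6.8006.

π(654) = 119 and π(5964) = 781, so π(5964)/π(654) ≈ 6.5630. The PNT-predicted ratio is (5964/ln(5964)) / (654/ln(654)) ≈ 6.8006. The two agree to within a few percent, as expected.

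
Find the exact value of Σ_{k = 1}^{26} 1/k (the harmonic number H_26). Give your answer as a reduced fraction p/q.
H_26 = 34395742267/8923714800

Direct summation: H_26 = 1 + 1/2 + ... + 1/26. The least common denominator is lcm(1, ..., 26) = 26771144400; over this denominator the numerator is 26771144400 + 13385572200 + 8923714800 + 6692786100 + 5354228880 + 4461857400 + 3824449200 + 3346393050 + 2974571600 + 2677114440 + 2433740400 + 2230928700 + 2059318800 + 1912224600 + 1784742960 + 1673196525 + 1574773200 + 1487285800 + 1409007600 + 1338557220 + 1274816400 + 1216870200 + 1163962800 + 1115464350 + 1070845776 + 1029659400 = 103187226801, so H_26 = 103187226801/26771144400; reducing by gcd(103187226801, 26771144400) = 3 gives 34395742267/8923714800 ≈ 3.85442. (The PNT-adjacent estimate ln(26) + γ ≈ 3.83531 matches within O(1/n).)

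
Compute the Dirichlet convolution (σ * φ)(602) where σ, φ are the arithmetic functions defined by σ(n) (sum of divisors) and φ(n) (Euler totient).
(σ * φ)(602) = 4816

Divisors of 602: [1, 2, 7, 14, 43, 86, 301, 602]. For each d | 602:
  d = 1: σ(1) · φ(602/1) = 1 · 252 = 252
  d = 2: σ(2) · φ(602/2) = 3 · 252 = 756
  d = 7: σ(7) · φ(602/7) = 8 · 42 = 336
  d = 14: σ(14) · φ(602/14) = 24 · 42 = 1008
  d = 43: σ(43) · φ(602/43) = 44 · 6 = 264
  d = 86: σ(86) · φ(602/86) = 132 · 6 = 792
  d = 301: σ(301) · φ(602/301) = 352 · 1 = 352
  d = 602: σ(602) · φ(602/602) = 1056 · 1 = 1056
Summing: (σ * φ)(602) = 252 + 756 + 336 + 1008 + 264 + 792 + 352 + 1056 = 4816.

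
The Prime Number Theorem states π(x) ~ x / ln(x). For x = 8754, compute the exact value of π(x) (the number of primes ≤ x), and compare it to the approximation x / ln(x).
π(8754) = 1092;  x/ln(x) ≈ 964.39;  relative error ≈ 11.69%.

Directly count primes up to 8754: π(8754) = 1092. The PNT approximation gives 8754/ln(8754) ≈ 8754/9.07727 ≈ 964.39. Relative error (π(x) − x/ln(x)) / π(x) ≈ 11.69%; the approximation is known to undercount slightly (Li(x) is a better estimate).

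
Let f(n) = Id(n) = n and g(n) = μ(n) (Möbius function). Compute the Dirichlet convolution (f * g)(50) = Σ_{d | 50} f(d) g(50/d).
(Id * μ)(50) = 20

Divisors of 50: [1, 2, 5, 10, 25, 50]. For each d | 50:
  d = 1: Id(1) · μ(50/1) = 1 · 0 = 0
  d = 2: Id(2) · μ(50/2) = 2 · 0 = 0
  d = 5: Id(5) · μ(50/5) = 5 · 1 = 5
  d = 10: Id(10) · μ(50/10) = 10 · -1 = -10
  d = 25: Id(25) · μ(50/25) = 25 · -1 = -25
  d = 50: Id(50) · μ(50/50) = 50 · 1 = 50
Summing: (Id * μ)(50) = 0 + 0 + 5 + -10 + -25 + 50 = 20.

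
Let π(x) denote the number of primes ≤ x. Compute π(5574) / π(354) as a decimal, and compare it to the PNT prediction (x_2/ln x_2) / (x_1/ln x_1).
π(5574)/π(354) = 736/71 ≈ 10.3662;  PNT prediction ≈ 10.7139.

π(354) = 71 and π(5574) = 736, so π(5574)/π(354) ≈ 10.3662. The PNT-predicted ratio is (5574/ln(5574)) / (354/ln(354)) ≈ 10.7139. The two agree to within a few percent, as expected.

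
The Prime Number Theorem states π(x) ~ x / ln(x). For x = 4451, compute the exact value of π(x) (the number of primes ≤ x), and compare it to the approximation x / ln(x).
π(4451) = 605;  x/ln(x) ≈ 529.83;  relative error ≈ 12.43%.

Directly count primes up to 4451: π(4451) = 605. The PNT approximation gives 4451/ln(4451) ≈ 4451/8.40088 ≈ 529.83. Relative error (π(x) − x/ln(x)) / π(x) ≈ 12.43%; the approximation is known to undercount slightly (Li(x) is a better estimate).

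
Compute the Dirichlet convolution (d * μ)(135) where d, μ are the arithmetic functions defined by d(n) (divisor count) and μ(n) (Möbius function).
(d * μ)(135) = 1

Divisors of 135: [1, 3, 5, 9, 15, 27, 45, 135]. For each d | 135:
  d = 1: d(1) · μ(135/1) = 1 · 0 = 0
  d = 3: d(3) · μ(135/3) = 2 · 0 = 0
  d = 5: d(5) · μ(135/5) = 2 · 0 = 0
  d = 9: d(9) · μ(135/9) = 3 · 1 = 3
  d = 15: d(15) · μ(135/15) = 4 · 0 = 0
  d = 27: d(27) · μ(135/27) = 4 · -1 = -4
  d = 45: d(45) · μ(135/45) = 6 · -1 = -6
  d = 135: d(135) · μ(135/135) = 8 · 1 = 8
Summing: (d * μ)(135) = 0 + 0 + 0 + 3 + 0 + -4 + -6 + 8 = 1.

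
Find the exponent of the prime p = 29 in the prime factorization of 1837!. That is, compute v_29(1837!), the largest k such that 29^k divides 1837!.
v_29(1837!) = 65

Legendre's formula: v_p(n!) = Σ_{k ≥ 1} ⌊n / p^k⌋. For p = 29, n = 1837, the terms are:
  ⌊1837/29^1⌋ = ⌊1837/29⌋ = 63
  ⌊1837/29^2⌋ = ⌊1837/841⌋ = 2
(the next term ⌊1837/29^3⌋ = 0, terminating the sum). Summing: v_29(1837!) = 63 + 2 = 65.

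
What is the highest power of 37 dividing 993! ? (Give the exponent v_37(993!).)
v_37(993!) = 26

Legendre's formula: v_p(n!) = Σ_{k ≥ 1} ⌊n / p^k⌋. For p = 37, n = 993, the terms are:
  ⌊993/37^1⌋ = ⌊993/37⌋ = 26
(the next term ⌊993/37^2⌋ = 0, terminating the sum). Summing: v_37(993!) = 26 = 26.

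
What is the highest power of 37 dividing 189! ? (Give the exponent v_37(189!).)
v_37(189!) = 5

Legendre's formula: v_p(n!) = Σ_{k ≥ 1} ⌊n / p^k⌋. For p = 37, n = 189, the terms are:
  ⌊189/37^1⌋ = ⌊189/37⌋ = 5
(the next term ⌊189/37^2⌋ = 0, terminating the sum). Summing: v_37(189!) = 5 = 5.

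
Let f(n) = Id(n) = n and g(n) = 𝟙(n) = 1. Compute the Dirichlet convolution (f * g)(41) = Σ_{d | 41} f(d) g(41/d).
(Id * 𝟙)(41) = 42

Divisors of 41: [1, 41]. For each d | 41:
  d = 1: Id(1) · 𝟙(41/1) = 1 · 1 = 1
  d = 41: Id(41) · 𝟙(41/41) = 41 · 1 = 41
Summing: (Id * 𝟙)(41) = 1 + 41 = 42.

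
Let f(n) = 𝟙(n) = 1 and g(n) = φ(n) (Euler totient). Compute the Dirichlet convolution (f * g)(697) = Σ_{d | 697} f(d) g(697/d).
(𝟙 * φ)(697) = 697

Divisors of 697: [1, 17, 41, 697]. For each d | 697:
  d = 1: 𝟙(1) · φ(697/1) = 1 · 640 = 640
  d = 17: 𝟙(17) · φ(697/17) = 1 · 40 = 40
  d = 41: 𝟙(41) · φ(697/41) = 1 · 16 = 16
  d = 697: 𝟙(697) · φ(697/697) = 1 · 1 = 1
Summing: (𝟙 * φ)(697) = 640 + 40 + 16 + 1 = 697.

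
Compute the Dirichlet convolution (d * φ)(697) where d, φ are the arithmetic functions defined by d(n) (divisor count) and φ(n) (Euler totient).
(d * φ)(697) = 756

Divisors of 697: [1, 17, 41, 697]. For each d | 697:
  d = 1: d(1) · φ(697/1) = 1 · 640 = 640
  d = 17: d(17) · φ(697/17) = 2 · 40 = 80
  d = 41: d(41) · φ(697/41) = 2 · 16 = 32
  d = 697: d(697) · φ(697/697) = 4 · 1 = 4
Summing: (d * φ)(697) = 640 + 80 + 32 + 4 = 756.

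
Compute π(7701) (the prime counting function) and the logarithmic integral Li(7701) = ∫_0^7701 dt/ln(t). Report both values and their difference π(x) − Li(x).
π(7701) = 977;  Li(7701) ≈ 993.08;  π(x) − Li(x) ≈ -16.08.

Direct count of primes ≤ 7701 gives π(7701) = 977. Numerical evaluation of the logarithmic integral gives Li(7701) ≈ 993.08. The difference π(x) − Li(x) ≈ -16.08 is typically negative for small/moderate x (Li(x) overestimates), though Littlewood's theorem shows this sign changes infinitely often.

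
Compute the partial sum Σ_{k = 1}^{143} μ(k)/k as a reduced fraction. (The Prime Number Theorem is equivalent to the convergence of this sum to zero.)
Σ μ(k)/k = 10391887234035457572196499544638378349921869282953777/1669107775099865011251538855274990009561055775533405515

Values of μ(k) for 1 ≤ k ≤ 143: μ(1) = 1, μ(2) = -1, μ(3) = -1, μ(5) = -1, μ(6) = 1, μ(7) = -1, μ(10) = 1, μ(11) = -1, μ(13) = -1, μ(14) = 1, μ(15) = 1, μ(17) = -1, μ(19) = -1, μ(21) = 1, μ(22) = 1, μ(23) = -1, μ(26) = 1, μ(29) = -1, μ(30) = -1, μ(31) = -1, μ(33) = 1, μ(34) = 1, μ(35) = 1, μ(37) = -1, μ(38) = 1, μ(39) = 1, μ(41) = -1, μ(42) = -1, μ(43) = -1, μ(46) = 1, μ(47) = -1, μ(51) = 1, μ(53) = -1, μ(55) = 1, μ(57) = 1, μ(58) = 1, μ(59) = -1, μ(61) = -1, μ(62) = 1, μ(65) = 1, μ(66) = -1, μ(67) = -1, μ(69) = 1, μ(70) = -1, μ(71) = -1, μ(73) = -1, μ(74) = 1, μ(77) = 1, μ(78) = -1, μ(79) = -1, μ(82) = 1, μ(83) = -1, μ(85) = 1, μ(86) = 1, μ(87) = 1, μ(89) = -1, μ(91) = 1, μ(93) = 1, μ(94) = 1, μ(95) = 1, μ(97) = -1, μ(101) = -1, μ(102) = -1, μ(103) = -1, μ(105) = -1, μ(106) = 1, μ(107) = -1, μ(109) = -1, μ(110) = -1, μ(111) = 1, μ(113) = -1, μ(114) = -1, μ(115) = 1, μ(118) = 1, μ(119) = 1, μ(122) = 1, μ(123) = 1, μ(127) = -1, μ(129) = 1, μ(130) = -1, μ(131) = -1, μ(133) = 1, μ(134) = 1, μ(137) = -1, μ(138) = -1, μ(139) = -1, μ(141) = 1, μ(142) = 1, μ(143) = 1, with μ = 0 on non-squarefree integers. Summing μ(k)/k for k where μ(k) ≠ 0 gives 10391887234035457572196499544638378349921869282953777/1669107775099865011251538855274990009561055775533405515 ≈ 0.0062. (PNT ⟺ this sum → 0 as n → ∞.)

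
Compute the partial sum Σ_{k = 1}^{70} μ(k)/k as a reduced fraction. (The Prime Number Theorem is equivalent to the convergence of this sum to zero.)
Σ μ(k)/k = 336338530534578047569/224523472888007630167974

Values of μ(k) for 1 ≤ k ≤ 70: μ(1) = 1, μ(2) = -1, μ(3) = -1, μ(5) = -1, μ(6) = 1, μ(7) = -1, μ(10) = 1, μ(11) = -1, μ(13) = -1, μ(14) = 1, μ(15) = 1, μ(17) = -1, μ(19) = -1, μ(21) = 1, μ(22) = 1, μ(23) = -1, μ(26) = 1, μ(29) = -1, μ(30) = -1, μ(31) = -1, μ(33) = 1, μ(34) = 1, μ(35) = 1, μ(37) = -1, μ(38) = 1, μ(39) = 1, μ(41) = -1, μ(42) = -1, μ(43) = -1, μ(46) = 1, μ(47) = -1, μ(51) = 1, μ(53) = -1, μ(55) = 1, μ(57) = 1, μ(58) = 1, μ(59) = -1, μ(61) = -1, μ(62) = 1, μ(65) = 1, μ(66) = -1, μ(67) = -1, μ(69) = 1, μ(70) = -1, with μ = 0 on non-squarefree integers. Summing μ(k)/k for k where μ(k) ≠ 0 gives 336338530534578047569/224523472888007630167974 ≈ 0.0015. (PNT ⟺ this sum → 0 as n → ∞.)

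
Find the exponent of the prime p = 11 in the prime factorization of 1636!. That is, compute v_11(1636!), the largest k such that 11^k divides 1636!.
v_11(1636!) = 162

Legendre's formula: v_p(n!) = Σ_{k ≥ 1} ⌊n / p^k⌋. For p = 11, n = 1636, the terms are:
  ⌊1636/11^1⌋ = ⌊1636/11⌋ = 148
  ⌊1636/11^2⌋ = ⌊1636/121⌋ = 13
  ⌊1636/11^3⌋ = ⌊1636/1331⌋ = 1
(the next term ⌊1636/11^4⌋ = 0, terminating the sum). Summing: v_11(1636!) = 148 + 13 + 1 = 162.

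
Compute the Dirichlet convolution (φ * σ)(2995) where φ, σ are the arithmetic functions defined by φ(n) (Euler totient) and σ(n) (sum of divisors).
(φ * σ)(2995) = 11980

Divisors of 2995: [1, 5, 599, 2995]. For each d | 2995:
  d = 1: φ(1) · σ(2995/1) = 1 · 3600 = 3600
  d = 5: φ(5) · σ(2995/5) = 4 · 600 = 2400
  d = 599: φ(599) · σ(2995/599) = 598 · 6 = 3588
  d = 2995: φ(2995) · σ(2995/2995) = 2392 · 1 = 2392
Summing: (φ * σ)(2995) = 3600 + 2400 + 3588 + 2392 = 11980.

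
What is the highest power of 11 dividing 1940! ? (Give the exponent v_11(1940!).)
v_11(1940!) = 193

Legendre's formula: v_p(n!) = Σ_{k ≥ 1} ⌊n / p^k⌋. For p = 11, n = 1940, the terms are:
  ⌊1940/11^1⌋ = ⌊1940/11⌋ = 176
  ⌊1940/11^2⌋ = ⌊1940/121⌋ = 16
  ⌊1940/11^3⌋ = ⌊1940/1331⌋ = 1
(the next term ⌊1940/11^4⌋ = 0, terminating the sum). Summing: v_11(1940!) = 176 + 16 + 1 = 193.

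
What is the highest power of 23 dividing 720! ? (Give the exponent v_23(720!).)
v_23(720!) = 32

Legendre's formula: v_p(n!) = Σ_{k ≥ 1} ⌊n / p^k⌋. For p = 23, n = 720, the terms are:
  ⌊720/23^1⌋ = ⌊720/23⌋ = 31
  ⌊720/23^2⌋ = ⌊720/529⌋ = 1
(the next term ⌊720/23^3⌋ = 0, terminating the sum). Summing: v_23(720!) = 31 + 1 = 32.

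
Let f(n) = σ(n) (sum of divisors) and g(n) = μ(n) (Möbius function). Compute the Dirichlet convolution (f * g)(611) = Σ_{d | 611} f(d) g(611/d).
(σ * μ)(611) = 611

Divisors of 611: [1, 13, 47, 611]. For each d | 611:
  d = 1: σ(1) · μ(611/1) = 1 · 1 = 1
  d = 13: σ(13) · μ(611/13) = 14 · -1 = -14
  d = 47: σ(47) · μ(611/47) = 48 · -1 = -48
  d = 611: σ(611) · μ(611/611) = 672 · 1 = 672
Summing: (σ * μ)(611) = 1 + -14 + -48 + 672 = 611.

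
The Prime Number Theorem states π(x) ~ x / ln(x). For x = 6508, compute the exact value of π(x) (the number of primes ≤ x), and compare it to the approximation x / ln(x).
π(6508) = 842;  x/ln(x) ≈ 741.16;  relative error ≈ 11.98%.

Directly count primes up to 6508: π(6508) = 842. The PNT approximation gives 6508/ln(6508) ≈ 6508/8.78079 ≈ 741.16. Relative error (π(x) − x/ln(x)) / π(x) ≈ 11.98%; the approximation is known to undercount slightly (Li(x) is a better estimate).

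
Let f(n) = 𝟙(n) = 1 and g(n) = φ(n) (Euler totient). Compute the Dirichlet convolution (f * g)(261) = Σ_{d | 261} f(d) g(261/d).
(𝟙 * φ)(261) = 261

Divisors of 261: [1, 3, 9, 29, 87, 261]. For each d | 261:
  d = 1: 𝟙(1) · φ(261/1) = 1 · 168 = 168
  d = 3: 𝟙(3) · φ(261/3) = 1 · 56 = 56
  d = 9: 𝟙(9) · φ(261/9) = 1 · 28 = 28
  d = 29: 𝟙(29) · φ(261/29) = 1 · 6 = 6
  d = 87: 𝟙(87) · φ(261/87) = 1 · 2 = 2
  d = 261: 𝟙(261) · φ(261/261) = 1 · 1 = 1
Summing: (𝟙 * φ)(261) = 168 + 56 + 28 + 6 + 2 + 1 = 261.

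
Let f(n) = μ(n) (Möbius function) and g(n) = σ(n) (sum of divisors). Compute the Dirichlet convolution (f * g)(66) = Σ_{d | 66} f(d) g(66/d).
(μ * σ)(66) = 66

Divisors of 66: [1, 2, 3, 6, 11, 22, 33, 66]. For each d | 66:
  d = 1: μ(1) · σ(66/1) = 1 · 144 = 144
  d = 2: μ(2) · σ(66/2) = -1 · 48 = -48
  d = 3: μ(3) · σ(66/3) = -1 · 36 = -36
  d = 6: μ(6) · σ(66/6) = 1 · 12 = 12
  d = 11: μ(11) · σ(66/11) = -1 · 12 = -12
  d = 22: μ(22) · σ(66/22) = 1 · 4 = 4
  d = 33: μ(33) · σ(66/33) = 1 · 3 = 3
  d = 66: μ(66) · σ(66/66) = -1 · 1 = -1
Summing: (μ * σ)(66) = 144 + -48 + -36 + 12 + -12 + 4 + 3 + -1 = 66.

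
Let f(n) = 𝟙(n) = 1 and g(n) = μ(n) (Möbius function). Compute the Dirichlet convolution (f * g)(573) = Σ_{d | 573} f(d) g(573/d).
(𝟙 * μ)(573) = 0

Divisors of 573: [1, 3, 191, 573]. For each d | 573:
  d = 1: 𝟙(1) · μ(573/1) = 1 · 1 = 1
  d = 3: 𝟙(3) · μ(573/3) = 1 · -1 = -1
  d = 191: 𝟙(191) · μ(573/191) = 1 · -1 = -1
  d = 573: 𝟙(573) · μ(573/573) = 1 · 1 = 1
Summing: (𝟙 * μ)(573) = 1 + -1 + -1 + 1 = 0.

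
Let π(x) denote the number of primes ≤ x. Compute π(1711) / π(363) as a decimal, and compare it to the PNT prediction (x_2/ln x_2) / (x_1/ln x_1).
π(1711)/π(363) = 267/72 ≈ 3.7083;  PNT prediction ≈ 3.7319.

π(363) = 72 and π(1711) = 267, so π(1711)/π(363) ≈ 3.7083. The PNT-predicted ratio is (1711/ln(1711)) / (363/ln(363)) ≈ 3.7319. The two agree to within a few percent, as expected.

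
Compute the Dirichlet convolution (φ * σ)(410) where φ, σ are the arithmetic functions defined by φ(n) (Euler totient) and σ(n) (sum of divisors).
(φ * σ)(410) = 3280

Divisors of 410: [1, 2, 5, 10, 41, 82, 205, 410]. For each d | 410:
  d = 1: φ(1) · σ(410/1) = 1 · 756 = 756
  d = 2: φ(2) · σ(410/2) = 1 · 252 = 252
  d = 5: φ(5) · σ(410/5) = 4 · 126 = 504
  d = 10: φ(10) · σ(410/10) = 4 · 42 = 168
  d = 41: φ(41) · σ(410/41) = 40 · 18 = 720
  d = 82: φ(82) · σ(410/82) = 40 · 6 = 240
  d = 205: φ(205) · σ(410/205) = 160 · 3 = 480
  d = 410: φ(410) · σ(410/410) = 160 · 1 = 160
Summing: (φ * σ)(410) = 756 + 252 + 504 + 168 + 720 + 240 + 480 + 160 = 3280.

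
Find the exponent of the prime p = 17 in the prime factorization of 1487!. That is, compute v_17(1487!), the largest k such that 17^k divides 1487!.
v_17(1487!) = 92

Legendre's formula: v_p(n!) = Σ_{k ≥ 1} ⌊n / p^k⌋. For p = 17, n = 1487, the terms are:
  ⌊1487/17^1⌋ = ⌊1487/17⌋ = 87
  ⌊1487/17^2⌋ = ⌊1487/289⌋ = 5
(the next term ⌊1487/17^3⌋ = 0, terminating the sum). Summing: v_17(1487!) = 87 + 5 = 92.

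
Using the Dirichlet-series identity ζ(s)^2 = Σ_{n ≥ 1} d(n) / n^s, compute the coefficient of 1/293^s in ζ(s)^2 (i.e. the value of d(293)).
d(293) = 2

ζ(s)^2 = (Σ 1/m^s)(Σ 1/k^s). The coefficient of 1/n^s in the product is the number of ordered pairs (m, k) with mk = n, which equals d(n). For n = 293, divisors are [1, 293], so d(293) = 2.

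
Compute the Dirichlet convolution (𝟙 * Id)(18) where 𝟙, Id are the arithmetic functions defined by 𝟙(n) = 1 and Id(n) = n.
(𝟙 * Id)(18) = 39

Divisors of 18: [1, 2, 3, 6, 9, 18]. For each d | 18:
  d = 1: 𝟙(1) · Id(18/1) = 1 · 18 = 18
  d = 2: 𝟙(2) · Id(18/2) = 1 · 9 = 9
  d = 3: 𝟙(3) · Id(18/3) = 1 · 6 = 6
  d = 6: 𝟙(6) · Id(18/6) = 1 · 3 = 3
  d = 9: 𝟙(9) · Id(18/9) = 1 · 2 = 2
  d = 18: 𝟙(18) · Id(18/18) = 1 · 1 = 1
Summing: (𝟙 * Id)(18) = 18 + 9 + 6 + 3 + 2 + 1 = 39.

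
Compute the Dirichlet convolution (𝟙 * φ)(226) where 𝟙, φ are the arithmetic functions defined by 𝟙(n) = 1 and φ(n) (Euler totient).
(𝟙 * φ)(226) = 226

Divisors of 226: [1, 2, 113, 226]. For each d | 226:
  d = 1: 𝟙(1) · φ(226/1) = 1 · 112 = 112
  d = 2: 𝟙(2) · φ(226/2) = 1 · 112 = 112
  d = 113: 𝟙(113) · φ(226/113) = 1 · 1 = 1
  d = 226: 𝟙(226) · φ(226/226) = 1 · 1 = 1
Summing: (𝟙 * φ)(226) = 112 + 112 + 1 + 1 = 226.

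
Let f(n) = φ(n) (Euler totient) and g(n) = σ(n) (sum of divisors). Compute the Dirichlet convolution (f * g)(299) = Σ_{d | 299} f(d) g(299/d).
(φ * σ)(299) = 1196

Divisors of 299: [1, 13, 23, 299]. For each d | 299:
  d = 1: φ(1) · σ(299/1) = 1 · 336 = 336
  d = 13: φ(13) · σ(299/13) = 12 · 24 = 288
  d = 23: φ(23) · σ(299/23) = 22 · 14 = 308
  d = 299: φ(299) · σ(299/299) = 264 · 1 = 264
Summing: (φ * σ)(299) = 336 + 288 + 308 + 264 = 1196.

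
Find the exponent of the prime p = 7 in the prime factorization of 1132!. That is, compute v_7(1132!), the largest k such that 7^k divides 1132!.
v_7(1132!) = 187

Legendre's formula: v_p(n!) = Σ_{k ≥ 1} ⌊n / p^k⌋. For p = 7, n = 1132, the terms are:
  ⌊1132/7^1⌋ = ⌊1132/7⌋ = 161
  ⌊1132/7^2⌋ = ⌊1132/49⌋ = 23
  ⌊1132/7^3⌋ = ⌊1132/343⌋ = 3
(the next term ⌊1132/7^4⌋ = 0, terminating the sum). Summing: v_7(1132!) = 161 + 23 + 3 = 187.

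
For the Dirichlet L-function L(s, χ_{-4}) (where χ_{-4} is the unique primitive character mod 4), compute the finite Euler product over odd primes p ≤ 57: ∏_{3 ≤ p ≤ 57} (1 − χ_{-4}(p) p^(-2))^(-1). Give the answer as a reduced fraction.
∏ = 6080498115610191266973991/6635764829241999360000000

The odd primes p ≤ 57 are [3, 5, 7, 11, 13, 17, 19, 23, 29, 31, 37, 41, 43, 47, 53]. For each, χ(p) = 1 if p ≡ 1 mod 4, χ(p) = −1 if p ≡ 3 mod 4. Taking (1 − χ(p)/p^2)^(-1) = p^2/(p^2 − χ(p)): (1 − (-1)/3^2)^(-1) · (1 − (1)/5^2)^(-1) · (1 − (-1)/7^2)^(-1) · (1 − (-1)/11^2)^(-1) · (1 − (1)/13^2)^(-1) · (1 − (1)/17^2)^(-1) · (1 − (-1)/19^2)^(-1) · (1 − (-1)/23^2)^(-1) · (1 − (1)/29^2)^(-1) · (1 − (-1)/31^2)^(-1) · (1 − (1)/37^2)^(-1) · (1 − (1)/41^2)^(-1) · (1 − (-1)/43^2)^(-1) · (1 − (-1)/47^2)^(-1) · (1 − (1)/53^2)^(-1) = 6080498115610191266973991/6635764829241999360000000.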